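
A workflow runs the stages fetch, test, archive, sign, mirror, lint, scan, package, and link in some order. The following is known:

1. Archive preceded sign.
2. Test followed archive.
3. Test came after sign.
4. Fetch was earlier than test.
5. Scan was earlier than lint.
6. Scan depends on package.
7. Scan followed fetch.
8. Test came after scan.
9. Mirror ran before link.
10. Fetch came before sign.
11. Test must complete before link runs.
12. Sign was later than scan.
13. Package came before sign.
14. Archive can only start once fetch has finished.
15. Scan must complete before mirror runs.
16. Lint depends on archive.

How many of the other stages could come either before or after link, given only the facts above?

Forced before link: archive, fetch, mirror, package, scan, sign, and test.
That leaves lint with no forced order relative to link — 1.

1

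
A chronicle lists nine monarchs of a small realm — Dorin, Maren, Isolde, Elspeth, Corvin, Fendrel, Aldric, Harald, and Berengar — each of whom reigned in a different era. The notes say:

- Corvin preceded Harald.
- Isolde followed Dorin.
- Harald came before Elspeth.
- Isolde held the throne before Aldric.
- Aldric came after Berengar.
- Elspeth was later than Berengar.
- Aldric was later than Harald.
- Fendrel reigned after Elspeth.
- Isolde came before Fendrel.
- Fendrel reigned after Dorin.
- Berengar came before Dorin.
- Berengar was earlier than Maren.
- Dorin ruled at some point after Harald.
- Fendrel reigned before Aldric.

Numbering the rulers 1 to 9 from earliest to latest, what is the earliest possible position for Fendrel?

Berengar, Corvin, Dorin, Elspeth, Harald, and Isolde must all come before Fendrel — 6 forced predecessors.
Nothing else is forced ahead of Fendrel, so their earliest slot is position 6 + 1 = 7.

7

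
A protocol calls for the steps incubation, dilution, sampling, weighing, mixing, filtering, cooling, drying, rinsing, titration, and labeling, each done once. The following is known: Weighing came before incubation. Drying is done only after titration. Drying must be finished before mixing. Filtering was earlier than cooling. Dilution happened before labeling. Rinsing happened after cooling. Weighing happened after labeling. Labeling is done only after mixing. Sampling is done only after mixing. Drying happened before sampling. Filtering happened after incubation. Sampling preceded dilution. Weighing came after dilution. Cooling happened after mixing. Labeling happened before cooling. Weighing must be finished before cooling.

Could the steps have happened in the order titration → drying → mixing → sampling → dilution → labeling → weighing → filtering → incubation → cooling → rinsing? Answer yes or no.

The constraints require incubation before filtering, but in the proposed sequence filtering appears ahead of incubation. That one violation is enough.

no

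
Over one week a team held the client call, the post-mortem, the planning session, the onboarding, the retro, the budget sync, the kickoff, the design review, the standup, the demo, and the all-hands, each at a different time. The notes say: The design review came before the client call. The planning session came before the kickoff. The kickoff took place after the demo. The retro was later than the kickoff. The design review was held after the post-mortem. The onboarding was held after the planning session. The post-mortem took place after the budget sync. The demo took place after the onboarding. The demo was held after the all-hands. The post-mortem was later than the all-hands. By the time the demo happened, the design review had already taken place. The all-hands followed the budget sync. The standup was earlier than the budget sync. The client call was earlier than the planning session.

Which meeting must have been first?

The standup has a chain of constraints placing it before every other meeting, so the standup must be first.

the standup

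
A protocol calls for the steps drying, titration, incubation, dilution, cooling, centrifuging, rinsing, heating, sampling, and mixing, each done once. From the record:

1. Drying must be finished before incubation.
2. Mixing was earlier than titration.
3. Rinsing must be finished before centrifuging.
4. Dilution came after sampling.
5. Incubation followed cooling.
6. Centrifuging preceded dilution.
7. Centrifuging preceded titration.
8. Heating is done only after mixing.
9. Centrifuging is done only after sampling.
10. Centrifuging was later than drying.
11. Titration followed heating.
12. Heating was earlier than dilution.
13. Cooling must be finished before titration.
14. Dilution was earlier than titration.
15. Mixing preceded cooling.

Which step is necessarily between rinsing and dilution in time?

Tracing the constraints gives rinsing → centrifuging → dilution, so centrifuging sits after rinsing and before dilution.
No other step is forced both after rinsing and before dilution.

centrifuging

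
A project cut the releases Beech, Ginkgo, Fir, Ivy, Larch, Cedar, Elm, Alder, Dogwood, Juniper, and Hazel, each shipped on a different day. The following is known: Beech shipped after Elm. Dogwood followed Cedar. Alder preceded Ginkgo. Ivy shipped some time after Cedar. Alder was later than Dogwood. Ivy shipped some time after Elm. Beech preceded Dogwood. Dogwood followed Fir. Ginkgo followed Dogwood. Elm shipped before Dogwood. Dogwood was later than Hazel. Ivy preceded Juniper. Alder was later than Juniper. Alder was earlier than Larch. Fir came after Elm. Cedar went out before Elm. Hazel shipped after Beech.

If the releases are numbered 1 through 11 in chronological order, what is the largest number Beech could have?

6

Beech must come before Alder, Dogwood, Ginkgo, Hazel, and Larch — 5 releases forced after it.
Everything else can be placed before Beech in some valid order, so Beech can sit as late as position 11 − 5 = 6.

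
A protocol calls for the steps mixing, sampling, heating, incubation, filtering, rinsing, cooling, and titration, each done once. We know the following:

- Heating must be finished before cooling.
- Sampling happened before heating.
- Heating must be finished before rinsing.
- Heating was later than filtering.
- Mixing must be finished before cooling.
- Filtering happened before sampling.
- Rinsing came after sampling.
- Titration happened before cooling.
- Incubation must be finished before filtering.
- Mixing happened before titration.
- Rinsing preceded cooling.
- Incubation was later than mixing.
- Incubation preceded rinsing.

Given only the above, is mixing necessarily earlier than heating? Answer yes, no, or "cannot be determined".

yes

Chain the constraints: mixing → incubation → filtering → heating. Each link is directly stated, so mixing comes before heating.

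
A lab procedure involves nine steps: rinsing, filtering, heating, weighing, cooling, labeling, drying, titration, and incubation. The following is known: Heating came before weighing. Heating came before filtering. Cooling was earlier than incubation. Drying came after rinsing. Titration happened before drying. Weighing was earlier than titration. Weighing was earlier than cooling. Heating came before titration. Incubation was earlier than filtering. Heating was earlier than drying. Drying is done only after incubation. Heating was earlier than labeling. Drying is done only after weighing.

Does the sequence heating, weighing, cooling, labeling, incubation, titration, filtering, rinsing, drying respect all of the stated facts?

Check each stated constraint against the proposed order — e.g. weighing is ahead of drying; heating is ahead of drying. Every pair is in the required order; nothing is violated.

yes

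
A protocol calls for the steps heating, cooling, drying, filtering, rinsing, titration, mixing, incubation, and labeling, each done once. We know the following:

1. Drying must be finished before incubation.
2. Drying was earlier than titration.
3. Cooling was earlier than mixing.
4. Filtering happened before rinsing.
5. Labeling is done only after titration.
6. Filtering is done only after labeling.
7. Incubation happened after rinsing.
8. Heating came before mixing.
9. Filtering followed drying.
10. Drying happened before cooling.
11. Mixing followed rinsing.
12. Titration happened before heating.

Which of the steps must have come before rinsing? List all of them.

drying, filtering, labeling, titration

Directly stated before rinsing: filtering.
Drying reaches rinsing via drying → filtering → rinsing.
Labeling reaches rinsing via labeling → filtering → rinsing.
Titration reaches rinsing via titration → labeling → filtering → rinsing.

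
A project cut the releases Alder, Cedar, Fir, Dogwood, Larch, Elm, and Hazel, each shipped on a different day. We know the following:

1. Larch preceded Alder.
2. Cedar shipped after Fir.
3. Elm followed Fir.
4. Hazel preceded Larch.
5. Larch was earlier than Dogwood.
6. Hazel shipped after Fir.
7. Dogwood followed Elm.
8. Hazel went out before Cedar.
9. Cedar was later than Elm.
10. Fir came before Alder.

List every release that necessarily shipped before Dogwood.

Directly stated before Dogwood: Elm and Larch.
Fir reaches Dogwood via Fir → Elm → Dogwood.
Hazel reaches Dogwood via Hazel → Larch → Dogwood.

Elm, Fir, Hazel, Larch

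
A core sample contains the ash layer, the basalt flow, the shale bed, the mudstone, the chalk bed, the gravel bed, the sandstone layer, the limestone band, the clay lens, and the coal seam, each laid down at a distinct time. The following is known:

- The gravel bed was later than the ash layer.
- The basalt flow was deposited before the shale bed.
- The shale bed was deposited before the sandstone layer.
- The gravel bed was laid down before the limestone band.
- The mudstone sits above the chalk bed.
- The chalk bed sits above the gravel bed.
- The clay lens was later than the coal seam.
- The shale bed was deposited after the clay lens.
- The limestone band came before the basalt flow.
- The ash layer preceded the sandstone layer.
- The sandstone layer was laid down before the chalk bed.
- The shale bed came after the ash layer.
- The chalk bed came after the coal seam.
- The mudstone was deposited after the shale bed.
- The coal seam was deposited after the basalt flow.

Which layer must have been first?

the ash layer

The ash layer has a chain of constraints placing it before every other layer, so the ash layer must be first.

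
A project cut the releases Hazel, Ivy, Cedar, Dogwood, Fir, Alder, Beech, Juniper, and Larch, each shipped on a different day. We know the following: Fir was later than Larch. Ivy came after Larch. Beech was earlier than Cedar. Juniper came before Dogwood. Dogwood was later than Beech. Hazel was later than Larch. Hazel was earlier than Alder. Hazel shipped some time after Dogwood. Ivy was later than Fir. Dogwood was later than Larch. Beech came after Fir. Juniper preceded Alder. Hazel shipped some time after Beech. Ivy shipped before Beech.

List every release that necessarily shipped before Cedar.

Directly stated before Cedar: Beech.
Fir reaches Cedar via Fir → Beech → Cedar.
Ivy reaches Cedar via Ivy → Beech → Cedar.
Larch reaches Cedar via Larch → Fir → Beech → Cedar.

Beech, Fir, Ivy, Larch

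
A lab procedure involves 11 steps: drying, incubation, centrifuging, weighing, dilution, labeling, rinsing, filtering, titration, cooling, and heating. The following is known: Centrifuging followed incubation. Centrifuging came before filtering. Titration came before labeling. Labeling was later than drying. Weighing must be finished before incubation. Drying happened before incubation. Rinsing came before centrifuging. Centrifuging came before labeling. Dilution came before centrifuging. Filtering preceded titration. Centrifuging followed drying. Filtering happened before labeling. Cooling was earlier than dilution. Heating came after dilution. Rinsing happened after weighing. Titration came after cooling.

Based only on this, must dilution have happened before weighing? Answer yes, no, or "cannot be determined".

cannot be determined

No chain of stated constraints runs from dilution to weighing, and none runs from weighing to dilution either.
So the relative order of dilution and weighing is not fixed by the given facts.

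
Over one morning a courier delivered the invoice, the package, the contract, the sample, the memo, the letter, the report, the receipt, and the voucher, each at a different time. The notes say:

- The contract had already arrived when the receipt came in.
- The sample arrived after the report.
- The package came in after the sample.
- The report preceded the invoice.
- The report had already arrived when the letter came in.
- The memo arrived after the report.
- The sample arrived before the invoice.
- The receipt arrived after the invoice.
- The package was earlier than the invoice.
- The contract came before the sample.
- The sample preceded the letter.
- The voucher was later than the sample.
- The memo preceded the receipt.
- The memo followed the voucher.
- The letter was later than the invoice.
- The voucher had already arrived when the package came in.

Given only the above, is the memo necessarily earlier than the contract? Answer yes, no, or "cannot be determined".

no

Tracing the constraints gives the contract → the sample → the voucher → the memo, so the contract must come before the memo.
That means the memo cannot be before the contract.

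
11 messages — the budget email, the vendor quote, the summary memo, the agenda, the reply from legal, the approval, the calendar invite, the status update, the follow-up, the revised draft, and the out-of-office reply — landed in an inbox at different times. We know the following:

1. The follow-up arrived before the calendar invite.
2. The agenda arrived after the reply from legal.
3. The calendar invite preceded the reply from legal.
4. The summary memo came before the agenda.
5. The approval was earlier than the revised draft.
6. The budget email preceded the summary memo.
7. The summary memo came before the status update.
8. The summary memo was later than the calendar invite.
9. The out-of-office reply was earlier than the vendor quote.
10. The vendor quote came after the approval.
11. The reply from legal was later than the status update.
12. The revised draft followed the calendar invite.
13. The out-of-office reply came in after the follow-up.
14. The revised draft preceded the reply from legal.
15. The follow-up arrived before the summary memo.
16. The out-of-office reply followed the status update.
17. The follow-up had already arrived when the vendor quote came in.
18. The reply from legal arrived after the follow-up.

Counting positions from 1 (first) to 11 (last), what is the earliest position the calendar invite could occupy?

2

The follow-up must come before the calendar invite — 1 forced predecessor.
Nothing else is forced ahead of the calendar invite, so its earliest slot is position 1 + 1 = 2.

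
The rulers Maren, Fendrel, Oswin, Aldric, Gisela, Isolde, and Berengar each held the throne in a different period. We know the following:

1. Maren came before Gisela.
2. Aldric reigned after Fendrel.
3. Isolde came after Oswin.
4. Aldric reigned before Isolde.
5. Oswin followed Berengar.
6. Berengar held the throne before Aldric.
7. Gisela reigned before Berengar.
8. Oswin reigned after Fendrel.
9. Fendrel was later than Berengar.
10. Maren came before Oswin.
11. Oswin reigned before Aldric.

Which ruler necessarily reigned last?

Isolde

Every other ruler has a chain of constraints placing them before Isolde, so Isolde is last.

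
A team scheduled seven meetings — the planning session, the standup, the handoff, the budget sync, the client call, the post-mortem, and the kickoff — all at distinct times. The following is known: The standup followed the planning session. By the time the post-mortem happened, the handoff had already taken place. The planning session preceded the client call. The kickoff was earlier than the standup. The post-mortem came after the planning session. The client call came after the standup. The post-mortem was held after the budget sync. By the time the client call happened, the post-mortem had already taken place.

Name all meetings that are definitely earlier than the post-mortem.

Directly stated before the post-mortem: the budget sync, the handoff, and the planning session.

the budget sync, the handoff, the planning session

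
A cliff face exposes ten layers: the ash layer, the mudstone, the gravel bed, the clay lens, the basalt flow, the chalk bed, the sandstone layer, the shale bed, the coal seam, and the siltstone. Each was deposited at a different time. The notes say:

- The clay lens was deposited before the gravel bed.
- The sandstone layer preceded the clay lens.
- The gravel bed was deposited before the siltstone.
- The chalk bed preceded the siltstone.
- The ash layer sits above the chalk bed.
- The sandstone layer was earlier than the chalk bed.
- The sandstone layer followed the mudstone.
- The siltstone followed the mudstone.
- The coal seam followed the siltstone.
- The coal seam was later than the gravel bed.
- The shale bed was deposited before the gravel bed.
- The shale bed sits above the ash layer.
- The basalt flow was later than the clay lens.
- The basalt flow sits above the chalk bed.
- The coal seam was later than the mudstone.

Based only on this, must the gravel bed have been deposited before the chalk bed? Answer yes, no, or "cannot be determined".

no

Tracing the constraints gives the chalk bed → the ash layer → the shale bed → the gravel bed, so the chalk bed must come before the gravel bed.
That means the gravel bed cannot be before the chalk bed.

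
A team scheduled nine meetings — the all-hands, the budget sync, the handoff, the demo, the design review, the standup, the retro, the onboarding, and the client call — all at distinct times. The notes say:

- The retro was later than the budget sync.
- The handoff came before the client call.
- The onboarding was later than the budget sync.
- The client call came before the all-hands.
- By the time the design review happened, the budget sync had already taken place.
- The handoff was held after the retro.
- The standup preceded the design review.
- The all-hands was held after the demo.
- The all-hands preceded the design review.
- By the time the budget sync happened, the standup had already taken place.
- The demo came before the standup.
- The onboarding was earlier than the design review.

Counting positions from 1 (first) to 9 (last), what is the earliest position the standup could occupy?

The demo must come before the standup — 1 forced predecessor.
Nothing else is forced ahead of the standup, so its earliest slot is position 1 + 1 = 2.

2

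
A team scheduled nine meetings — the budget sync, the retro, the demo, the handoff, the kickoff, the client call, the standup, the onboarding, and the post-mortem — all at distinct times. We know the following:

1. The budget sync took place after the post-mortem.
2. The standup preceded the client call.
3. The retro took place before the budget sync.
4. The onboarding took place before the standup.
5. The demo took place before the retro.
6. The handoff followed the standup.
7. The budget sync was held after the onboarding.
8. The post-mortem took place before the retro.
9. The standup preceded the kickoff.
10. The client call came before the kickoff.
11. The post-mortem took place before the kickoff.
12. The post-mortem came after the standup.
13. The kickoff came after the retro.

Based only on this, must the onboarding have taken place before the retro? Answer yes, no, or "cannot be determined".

yes

Chain the constraints: the onboarding → the standup → the post-mortem → the retro. Each link is directly stated, so the onboarding comes before the retro.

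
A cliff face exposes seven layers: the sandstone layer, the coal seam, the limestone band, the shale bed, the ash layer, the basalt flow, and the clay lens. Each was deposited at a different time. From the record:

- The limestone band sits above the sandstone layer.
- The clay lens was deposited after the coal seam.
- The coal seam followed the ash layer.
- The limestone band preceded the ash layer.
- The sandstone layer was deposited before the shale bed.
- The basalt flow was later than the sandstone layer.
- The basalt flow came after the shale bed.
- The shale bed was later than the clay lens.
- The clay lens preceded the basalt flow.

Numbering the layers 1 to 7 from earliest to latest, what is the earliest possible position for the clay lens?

The ash layer, the coal seam, the limestone band, and the sandstone layer must all come before the clay lens — 4 forced predecessors.
Nothing else is forced ahead of the clay lens, so its earliest slot is position 4 + 1 = 5.

5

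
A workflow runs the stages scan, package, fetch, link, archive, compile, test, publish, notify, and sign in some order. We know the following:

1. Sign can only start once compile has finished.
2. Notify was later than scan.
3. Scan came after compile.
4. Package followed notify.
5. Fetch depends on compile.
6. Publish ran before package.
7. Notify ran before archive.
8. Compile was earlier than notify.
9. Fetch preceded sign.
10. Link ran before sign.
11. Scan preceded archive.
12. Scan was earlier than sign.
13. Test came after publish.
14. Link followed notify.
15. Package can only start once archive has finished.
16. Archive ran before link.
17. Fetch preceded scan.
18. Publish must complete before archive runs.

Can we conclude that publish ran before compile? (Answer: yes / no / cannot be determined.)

cannot be determined

No chain of stated constraints runs from publish to compile, and none runs from compile to publish either.
So the relative order of publish and compile is not fixed by the given facts.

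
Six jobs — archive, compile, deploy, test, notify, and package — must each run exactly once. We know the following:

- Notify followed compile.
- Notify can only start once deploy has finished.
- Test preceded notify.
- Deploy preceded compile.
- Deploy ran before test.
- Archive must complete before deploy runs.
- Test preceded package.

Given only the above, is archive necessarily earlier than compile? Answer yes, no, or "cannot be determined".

Chain the constraints: archive → deploy → compile. Each link is directly stated, so archive comes before compile.

yes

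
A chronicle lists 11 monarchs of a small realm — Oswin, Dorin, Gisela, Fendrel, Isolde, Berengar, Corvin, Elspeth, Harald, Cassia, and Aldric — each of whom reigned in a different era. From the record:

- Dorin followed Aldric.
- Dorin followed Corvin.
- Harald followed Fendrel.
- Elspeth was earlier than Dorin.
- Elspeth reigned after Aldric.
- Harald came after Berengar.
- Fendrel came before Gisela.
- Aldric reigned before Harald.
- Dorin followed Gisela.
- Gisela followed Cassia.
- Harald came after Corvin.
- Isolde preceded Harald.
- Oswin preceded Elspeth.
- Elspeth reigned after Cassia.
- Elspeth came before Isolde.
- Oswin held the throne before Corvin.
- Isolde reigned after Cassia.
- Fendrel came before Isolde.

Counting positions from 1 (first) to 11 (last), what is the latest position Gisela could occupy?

Gisela must come before Dorin — 1 ruler forced after them.
Everything else can be placed before Gisela in some valid order, so Gisela can sit as late as position 11 − 1 = 10.

10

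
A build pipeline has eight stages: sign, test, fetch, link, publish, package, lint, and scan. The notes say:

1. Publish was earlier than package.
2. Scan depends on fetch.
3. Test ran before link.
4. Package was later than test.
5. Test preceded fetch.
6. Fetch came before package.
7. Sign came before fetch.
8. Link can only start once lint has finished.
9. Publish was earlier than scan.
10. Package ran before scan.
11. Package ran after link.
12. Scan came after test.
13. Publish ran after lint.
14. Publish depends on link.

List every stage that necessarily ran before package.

Directly stated before package: fetch, link, publish, and test.
Lint reaches package via lint → publish → package.
Sign reaches package via sign → fetch → package.
No chain forces scan ahead of package.

fetch, link, lint, publish, sign, test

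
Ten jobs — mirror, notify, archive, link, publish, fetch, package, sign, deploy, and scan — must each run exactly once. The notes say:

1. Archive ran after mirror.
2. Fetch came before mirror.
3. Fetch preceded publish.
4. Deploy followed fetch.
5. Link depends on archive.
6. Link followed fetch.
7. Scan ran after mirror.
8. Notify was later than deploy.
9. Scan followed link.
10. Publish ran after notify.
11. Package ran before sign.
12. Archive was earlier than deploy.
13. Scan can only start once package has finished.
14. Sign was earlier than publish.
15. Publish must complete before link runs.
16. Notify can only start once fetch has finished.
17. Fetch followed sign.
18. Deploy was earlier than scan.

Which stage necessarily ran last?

Every other stage has a chain of constraints placing it before scan, so scan is last.

scan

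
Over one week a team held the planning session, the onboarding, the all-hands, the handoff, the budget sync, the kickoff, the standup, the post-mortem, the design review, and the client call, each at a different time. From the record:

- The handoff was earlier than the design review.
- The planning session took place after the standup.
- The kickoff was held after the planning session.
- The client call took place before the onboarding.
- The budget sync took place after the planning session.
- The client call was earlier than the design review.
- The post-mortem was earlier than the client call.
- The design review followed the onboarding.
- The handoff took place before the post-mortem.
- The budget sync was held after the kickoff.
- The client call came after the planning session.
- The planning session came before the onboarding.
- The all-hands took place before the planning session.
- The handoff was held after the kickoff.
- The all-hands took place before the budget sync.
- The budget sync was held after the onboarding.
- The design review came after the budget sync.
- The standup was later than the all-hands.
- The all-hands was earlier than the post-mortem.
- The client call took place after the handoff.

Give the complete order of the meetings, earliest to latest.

The constraints fix every adjacent pair, so only one ordering works:
the all-hands → the standup → the planning session → the kickoff → the handoff → the post-mortem → the client call → the onboarding → the budget sync → the design review.

the all-hands, the standup, the planning session, the kickoff, the handoff, the post-mortem, the client call, the onboarding, the budget sync, the design review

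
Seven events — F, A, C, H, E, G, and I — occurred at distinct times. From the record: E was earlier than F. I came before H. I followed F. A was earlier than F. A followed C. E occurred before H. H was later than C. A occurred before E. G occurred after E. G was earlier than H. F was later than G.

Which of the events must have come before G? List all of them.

A, C, E

Directly stated before G: E.
A reaches G via A → E → G.
C reaches G via C → A → E → G.
No chain forces F (or any of the others) ahead of G.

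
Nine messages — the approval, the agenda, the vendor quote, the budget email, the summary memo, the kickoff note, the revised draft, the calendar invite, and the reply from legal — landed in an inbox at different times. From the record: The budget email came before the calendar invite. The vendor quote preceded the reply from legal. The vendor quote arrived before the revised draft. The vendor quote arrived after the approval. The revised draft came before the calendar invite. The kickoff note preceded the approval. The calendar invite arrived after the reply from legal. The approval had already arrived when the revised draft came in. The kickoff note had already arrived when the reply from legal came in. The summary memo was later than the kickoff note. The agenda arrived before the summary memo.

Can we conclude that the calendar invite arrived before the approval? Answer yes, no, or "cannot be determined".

no

Tracing the constraints gives the approval → the revised draft → the calendar invite, so the approval must come before the calendar invite.
That means the calendar invite cannot be before the approval.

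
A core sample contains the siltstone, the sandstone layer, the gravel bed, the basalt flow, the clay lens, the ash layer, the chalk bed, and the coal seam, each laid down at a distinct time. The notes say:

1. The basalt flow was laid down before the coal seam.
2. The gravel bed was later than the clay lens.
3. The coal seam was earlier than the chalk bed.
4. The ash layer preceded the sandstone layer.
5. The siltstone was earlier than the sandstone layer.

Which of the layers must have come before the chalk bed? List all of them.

Directly stated before the chalk bed: the coal seam.
The basalt flow reaches the chalk bed via the basalt flow → the coal seam → the chalk bed.

the basalt flow, the coal seam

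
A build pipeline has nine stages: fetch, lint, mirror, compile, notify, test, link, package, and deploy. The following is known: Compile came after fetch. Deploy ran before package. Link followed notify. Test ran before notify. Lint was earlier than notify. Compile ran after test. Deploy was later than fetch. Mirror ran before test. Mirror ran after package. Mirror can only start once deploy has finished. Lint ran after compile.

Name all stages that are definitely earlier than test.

deploy, fetch, mirror, package

Directly stated before test: mirror.
Deploy reaches test via deploy → mirror → test.
Fetch reaches test via fetch → deploy → mirror → test.
Package reaches test via package → mirror → test.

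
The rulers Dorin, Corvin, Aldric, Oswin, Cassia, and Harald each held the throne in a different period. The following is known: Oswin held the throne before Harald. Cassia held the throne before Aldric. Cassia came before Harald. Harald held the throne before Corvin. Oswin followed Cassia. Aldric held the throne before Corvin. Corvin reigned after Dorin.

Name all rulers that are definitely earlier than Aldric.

Cassia

Directly stated before Aldric: Cassia.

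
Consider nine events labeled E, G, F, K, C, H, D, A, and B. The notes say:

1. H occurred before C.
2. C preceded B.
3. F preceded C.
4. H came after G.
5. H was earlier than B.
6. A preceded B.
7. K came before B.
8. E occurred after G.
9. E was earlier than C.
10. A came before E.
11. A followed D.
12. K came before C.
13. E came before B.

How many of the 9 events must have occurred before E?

3

Directly stated before E: A and G.
D reaches E via D → A → E.
No chain forces C (or any of the others) ahead of E.
That's A, D, and G — 3 in all.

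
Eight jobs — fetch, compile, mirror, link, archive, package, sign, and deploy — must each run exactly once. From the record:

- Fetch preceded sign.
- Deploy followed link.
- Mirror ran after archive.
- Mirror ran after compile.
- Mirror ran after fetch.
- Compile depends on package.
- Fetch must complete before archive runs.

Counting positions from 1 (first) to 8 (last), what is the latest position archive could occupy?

7

Archive must come before mirror — 1 stage forced after it.
Everything else can be placed before archive in some valid order, so archive can sit as late as position 8 − 1 = 7.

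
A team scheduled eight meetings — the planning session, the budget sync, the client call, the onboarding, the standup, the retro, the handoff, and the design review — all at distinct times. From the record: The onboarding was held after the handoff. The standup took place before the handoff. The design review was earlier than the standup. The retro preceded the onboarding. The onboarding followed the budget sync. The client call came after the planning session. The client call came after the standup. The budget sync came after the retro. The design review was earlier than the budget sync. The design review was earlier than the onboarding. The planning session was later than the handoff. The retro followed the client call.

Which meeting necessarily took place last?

Every other meeting has a chain of constraints placing it before the onboarding, so the onboarding is last.

the onboarding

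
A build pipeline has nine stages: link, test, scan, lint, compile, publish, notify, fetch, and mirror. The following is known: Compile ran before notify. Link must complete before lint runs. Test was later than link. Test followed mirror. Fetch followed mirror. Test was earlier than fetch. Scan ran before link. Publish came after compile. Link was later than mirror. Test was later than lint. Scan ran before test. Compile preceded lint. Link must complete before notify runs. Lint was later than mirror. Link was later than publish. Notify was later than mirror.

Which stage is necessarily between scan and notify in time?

link

Tracing the constraints gives scan → link → notify, so link sits after scan and before notify.
No other stage is forced both after scan and before notify.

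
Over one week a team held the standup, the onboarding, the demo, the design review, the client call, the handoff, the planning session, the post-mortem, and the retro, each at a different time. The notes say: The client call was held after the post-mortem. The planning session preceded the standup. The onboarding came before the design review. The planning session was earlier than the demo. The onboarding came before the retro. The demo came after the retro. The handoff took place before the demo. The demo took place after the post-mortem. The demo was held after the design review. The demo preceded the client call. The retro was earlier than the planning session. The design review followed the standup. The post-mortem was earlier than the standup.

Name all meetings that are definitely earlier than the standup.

Directly stated before the standup: the planning session and the post-mortem.
The onboarding reaches the standup via the onboarding → the retro → the planning session → the standup.
The retro reaches the standup via the retro → the planning session → the standup.
No chain forces the handoff (or any of the others) ahead of the standup.

the onboarding, the planning session, the post-mortem, the retro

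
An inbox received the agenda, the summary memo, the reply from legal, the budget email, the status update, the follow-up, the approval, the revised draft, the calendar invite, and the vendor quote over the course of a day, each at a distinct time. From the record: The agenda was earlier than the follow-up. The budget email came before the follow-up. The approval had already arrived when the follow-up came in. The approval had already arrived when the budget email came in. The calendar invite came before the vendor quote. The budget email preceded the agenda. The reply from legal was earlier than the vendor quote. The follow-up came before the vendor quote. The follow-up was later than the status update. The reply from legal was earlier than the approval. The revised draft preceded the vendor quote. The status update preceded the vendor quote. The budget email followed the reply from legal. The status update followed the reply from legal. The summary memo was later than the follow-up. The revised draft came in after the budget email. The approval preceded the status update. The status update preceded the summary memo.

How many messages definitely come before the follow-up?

Directly stated before the follow-up: the agenda, the approval, the budget email, and the status update.
The reply from legal reaches the follow-up via the reply from legal → the approval → the follow-up.
No chain forces the vendor quote (or any of the others) ahead of the follow-up.
That's the agenda, the approval, the budget email, the reply from legal, and the status update — 5 in all.

5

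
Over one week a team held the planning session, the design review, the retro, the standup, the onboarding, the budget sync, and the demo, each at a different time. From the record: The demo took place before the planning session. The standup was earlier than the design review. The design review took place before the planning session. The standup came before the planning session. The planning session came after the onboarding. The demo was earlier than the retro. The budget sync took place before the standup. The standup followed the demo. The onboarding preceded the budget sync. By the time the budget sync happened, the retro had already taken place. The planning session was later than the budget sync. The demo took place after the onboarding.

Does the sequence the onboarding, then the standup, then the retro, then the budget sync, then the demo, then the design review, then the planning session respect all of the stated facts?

The constraints require the demo before the retro, but in the proposed sequence the retro appears ahead of the demo. That one violation is enough.

no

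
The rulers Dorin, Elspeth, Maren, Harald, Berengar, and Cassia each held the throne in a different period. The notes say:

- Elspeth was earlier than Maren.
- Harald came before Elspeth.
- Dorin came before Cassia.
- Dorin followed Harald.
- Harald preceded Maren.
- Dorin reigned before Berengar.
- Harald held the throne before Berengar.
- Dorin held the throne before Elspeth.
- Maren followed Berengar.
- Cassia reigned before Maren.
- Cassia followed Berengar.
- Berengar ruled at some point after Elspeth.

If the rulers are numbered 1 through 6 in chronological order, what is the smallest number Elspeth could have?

Dorin and Harald must both come before Elspeth — 2 forced predecessors.
Nothing else is forced ahead of Elspeth, so their earliest slot is position 2 + 1 = 3.

3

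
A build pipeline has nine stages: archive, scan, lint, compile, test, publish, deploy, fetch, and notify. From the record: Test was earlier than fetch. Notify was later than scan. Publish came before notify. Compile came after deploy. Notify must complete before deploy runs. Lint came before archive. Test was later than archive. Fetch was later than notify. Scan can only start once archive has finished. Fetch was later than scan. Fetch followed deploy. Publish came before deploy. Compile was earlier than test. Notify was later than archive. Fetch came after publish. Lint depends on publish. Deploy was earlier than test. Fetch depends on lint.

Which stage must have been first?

publish

Publish has a chain of constraints placing it before every other stage, so publish must be first.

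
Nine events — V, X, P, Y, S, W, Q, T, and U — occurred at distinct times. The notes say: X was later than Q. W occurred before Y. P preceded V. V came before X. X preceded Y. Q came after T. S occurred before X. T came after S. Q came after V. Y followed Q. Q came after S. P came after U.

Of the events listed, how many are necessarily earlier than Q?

Directly stated before Q: S, T, and V.
P reaches Q via P → V → Q.
U reaches Q via U → P → V → Q.
No chain forces W (or any of the others) ahead of Q.
That's P, S, T, U, and V — 5 in all.

5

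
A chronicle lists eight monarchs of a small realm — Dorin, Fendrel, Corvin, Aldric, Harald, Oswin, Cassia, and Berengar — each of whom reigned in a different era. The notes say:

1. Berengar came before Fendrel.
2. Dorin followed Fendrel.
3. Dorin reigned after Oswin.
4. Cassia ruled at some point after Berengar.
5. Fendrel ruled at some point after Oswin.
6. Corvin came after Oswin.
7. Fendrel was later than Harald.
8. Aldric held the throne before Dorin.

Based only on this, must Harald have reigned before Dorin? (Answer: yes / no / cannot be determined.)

yes

Chain the constraints: Harald → Fendrel → Dorin. Each link is directly stated, so Harald comes before Dorin.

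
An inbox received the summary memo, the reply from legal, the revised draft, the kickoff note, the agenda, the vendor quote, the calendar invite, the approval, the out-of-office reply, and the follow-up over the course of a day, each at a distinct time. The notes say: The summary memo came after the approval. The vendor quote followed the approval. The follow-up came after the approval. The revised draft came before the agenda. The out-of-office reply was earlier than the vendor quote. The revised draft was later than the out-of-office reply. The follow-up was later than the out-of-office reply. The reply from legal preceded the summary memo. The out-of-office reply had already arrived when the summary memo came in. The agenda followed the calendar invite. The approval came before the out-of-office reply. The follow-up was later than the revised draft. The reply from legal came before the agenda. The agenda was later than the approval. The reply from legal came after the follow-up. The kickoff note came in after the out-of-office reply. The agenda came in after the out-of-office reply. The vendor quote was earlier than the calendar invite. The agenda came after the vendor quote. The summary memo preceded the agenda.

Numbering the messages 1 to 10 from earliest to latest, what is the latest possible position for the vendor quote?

The vendor quote must come before the agenda and the calendar invite — 2 messages forced after it.
Everything else can be placed before the vendor quote in some valid order, so the vendor quote can sit as late as position 10 − 2 = 8.

8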